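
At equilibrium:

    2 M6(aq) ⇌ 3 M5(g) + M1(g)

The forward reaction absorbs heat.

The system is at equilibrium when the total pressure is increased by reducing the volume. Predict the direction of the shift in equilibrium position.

Gas moles: reactants 0, products 4 (Δn_gas = +4). Compression shifts the system toward the side with fewer moles of gas — to the left.

left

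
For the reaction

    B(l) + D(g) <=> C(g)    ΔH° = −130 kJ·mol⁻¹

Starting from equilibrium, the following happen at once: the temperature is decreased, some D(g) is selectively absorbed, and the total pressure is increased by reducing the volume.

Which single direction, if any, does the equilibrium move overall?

cannot be determined

The forward reaction is exothermic. Lowering T favours the exothermic direction — shift to the right.
Removing D (g), a reactant, drives the reaction to the left.
Gas moles: reactants 1, products 1. Δn_gas = 0, so a volume change leaves Q equal to K — no shift from this change.
The individual effects push in opposite directions; without quantitative information the net direction cannot be determined.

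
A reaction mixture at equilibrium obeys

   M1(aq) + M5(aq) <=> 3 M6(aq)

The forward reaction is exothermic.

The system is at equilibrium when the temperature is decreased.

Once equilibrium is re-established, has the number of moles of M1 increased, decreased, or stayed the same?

The forward reaction is exothermic. Lowering T favours the exothermic direction — shift to the right.
The net shift is to the right. M1 is a reactant, so its amount decreases.

decreases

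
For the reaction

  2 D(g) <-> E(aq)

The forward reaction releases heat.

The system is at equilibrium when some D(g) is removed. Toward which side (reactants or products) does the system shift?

left

Removing D (g), a reactant, drives the reaction to the left.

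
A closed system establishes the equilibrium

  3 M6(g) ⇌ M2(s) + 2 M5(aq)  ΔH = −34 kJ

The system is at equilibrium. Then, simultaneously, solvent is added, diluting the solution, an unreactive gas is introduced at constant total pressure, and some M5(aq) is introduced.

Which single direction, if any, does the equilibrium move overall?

cannot be determined

Dilution lowers every aqueous concentration by the same factor. Δn_aq = 2 − 0 = +2, so the system shifts toward the side with more dissolved moles — to the right.
Adding inert gas at constant total pressure expands the volume and lowers every reacting partial pressure. With Δn_gas = 0 − 3 = -3, Q moves away from K toward the side with fewer gas moles, so the system shifts toward the side with more gas moles — to the left.
Adding M5 (aq), a product, drives the reaction to the left.
The individual effects push in opposite directions; without quantitative information the net direction cannot be determined.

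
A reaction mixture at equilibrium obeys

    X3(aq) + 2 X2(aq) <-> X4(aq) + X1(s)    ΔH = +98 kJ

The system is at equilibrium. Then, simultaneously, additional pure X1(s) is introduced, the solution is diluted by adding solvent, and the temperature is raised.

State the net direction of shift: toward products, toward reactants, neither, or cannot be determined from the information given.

cannot be determined

X1 is a pure solid; its activity is 1 regardless of amount, so Q is unaffected — no shift from this change.
Dilution lowers every aqueous concentration by the same factor. Δn_aq = 1 − 3 = -2, so the system shifts toward the side with more dissolved moles — to the left.
The forward reaction is endothermic. Raising T favours the endothermic direction — shift to the right.
The individual effects push in opposite directions; without quantitative information the net direction cannot be determined.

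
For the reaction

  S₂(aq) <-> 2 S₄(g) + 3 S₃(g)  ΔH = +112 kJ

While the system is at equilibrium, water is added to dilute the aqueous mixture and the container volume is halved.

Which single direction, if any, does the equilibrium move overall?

left

Dilution lowers every aqueous concentration by the same factor. Δn_aq = 0 − 1 = -1, so the system shifts toward the side with more dissolved moles — to the left.
Gas moles: reactants 0, products 5 (Δn_gas = +5). Compression shifts the system toward the side with fewer moles of gas — to the left.
All effects act in the same direction — net shift to the left.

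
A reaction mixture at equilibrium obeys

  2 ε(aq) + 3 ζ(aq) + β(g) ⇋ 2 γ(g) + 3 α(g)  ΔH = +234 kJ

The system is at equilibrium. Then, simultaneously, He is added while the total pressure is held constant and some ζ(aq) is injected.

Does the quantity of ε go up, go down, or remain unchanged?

Adding inert gas at constant total pressure expands the volume and lowers every reacting partial pressure. With Δn_gas = 5 − 1 = +4, Q moves away from K toward the side with fewer gas moles, so the system shifts toward the side with more gas moles — to the right.
Adding ζ (aq), a reactant, drives the reaction to the right.
The net shift is to the right. ε is a reactant, so its amount decreases.

decreases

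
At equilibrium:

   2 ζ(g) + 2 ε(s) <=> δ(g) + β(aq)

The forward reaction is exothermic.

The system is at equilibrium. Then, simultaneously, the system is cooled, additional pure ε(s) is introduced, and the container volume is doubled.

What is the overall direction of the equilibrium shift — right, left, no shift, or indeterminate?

The forward reaction is exothermic. Lowering T favours the exothermic direction — shift to the right.
ε is a pure solid; its activity is 1 regardless of amount, so Q is unaffected — no shift from this change.
Gas moles: reactants 2, products 1 (Δn_gas = -1). Expansion shifts the system toward the side with more moles of gas — to the left.
The individual effects push in opposite directions; without quantitative information the net direction cannot be determined.

cannot be determined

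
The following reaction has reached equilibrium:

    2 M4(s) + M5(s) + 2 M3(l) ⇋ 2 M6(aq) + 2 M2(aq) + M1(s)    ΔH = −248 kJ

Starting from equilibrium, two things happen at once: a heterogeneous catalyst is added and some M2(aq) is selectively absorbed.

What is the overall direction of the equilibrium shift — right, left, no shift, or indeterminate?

A catalyst speeds both forward and reverse rates equally; it changes neither Q nor K — no shift from this change.
Removing M2 (aq), a product, drives the reaction to the right.
Only the nonzero effect(s) matter; the net shift is to the right.

right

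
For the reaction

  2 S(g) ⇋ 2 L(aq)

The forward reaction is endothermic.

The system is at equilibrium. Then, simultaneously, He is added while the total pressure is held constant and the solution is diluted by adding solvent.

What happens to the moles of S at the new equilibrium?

cannot be determined

Adding inert gas at constant total pressure expands the volume and lowers every reacting partial pressure. With Δn_gas = 0 − 2 = -2, Q moves away from K toward the side with fewer gas moles, so the system shifts toward the side with more gas moles — to the left.
Dilution lowers every aqueous concentration by the same factor. Δn_aq = 2 − 0 = +2, so the system shifts toward the side with more dissolved moles — to the right.
The two effects oppose each other, so the net shift — and hence the change in S — cannot be determined from the given information.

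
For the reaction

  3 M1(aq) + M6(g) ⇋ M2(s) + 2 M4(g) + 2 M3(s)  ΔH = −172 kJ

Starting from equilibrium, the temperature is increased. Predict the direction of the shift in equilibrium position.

The forward reaction is exothermic. Raising T favours the endothermic direction — shift to the left.

left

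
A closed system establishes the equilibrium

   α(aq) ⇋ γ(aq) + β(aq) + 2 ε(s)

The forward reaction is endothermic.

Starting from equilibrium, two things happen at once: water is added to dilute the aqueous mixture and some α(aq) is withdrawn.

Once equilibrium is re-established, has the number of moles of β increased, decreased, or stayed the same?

Dilution lowers every aqueous concentration by the same factor. Δn_aq = 2 − 1 = +1, so the system shifts toward the side with more dissolved moles — to the right.
Removing α (aq), a reactant, drives the reaction to the left.
The two effects oppose each other, so the net shift — and hence the change in β — cannot be determined from the given information.

cannot be determined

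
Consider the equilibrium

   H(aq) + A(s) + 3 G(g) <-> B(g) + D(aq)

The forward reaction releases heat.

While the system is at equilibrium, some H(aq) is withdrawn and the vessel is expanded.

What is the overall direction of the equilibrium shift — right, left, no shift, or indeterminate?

Removing H (aq), a reactant, drives the reaction to the left.
Gas moles: reactants 3, products 1 (Δn_gas = -2). Expansion shifts the system toward the side with more moles of gas — to the left.
All effects act in the same direction — net shift to the left.

left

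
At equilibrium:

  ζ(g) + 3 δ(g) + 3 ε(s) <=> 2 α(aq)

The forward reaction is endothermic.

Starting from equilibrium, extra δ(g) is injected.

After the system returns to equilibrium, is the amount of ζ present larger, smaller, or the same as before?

decreases

Adding δ (g), a reactant, drives the reaction to the right.
The net shift is to the right. ζ is a reactant, so its amount decreases.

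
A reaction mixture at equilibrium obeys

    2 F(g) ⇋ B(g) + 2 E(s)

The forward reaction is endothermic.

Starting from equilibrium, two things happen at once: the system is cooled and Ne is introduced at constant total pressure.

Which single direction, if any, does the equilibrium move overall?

The forward reaction is endothermic. Lowering T favours the exothermic direction — shift to the left.
Adding inert gas at constant total pressure expands the volume and lowers every reacting partial pressure. With Δn_gas = 1 − 2 = -1, Q moves away from K toward the side with fewer gas moles, so the system shifts toward the side with more gas moles — to the left.
All effects act in the same direction — net shift to the left.

left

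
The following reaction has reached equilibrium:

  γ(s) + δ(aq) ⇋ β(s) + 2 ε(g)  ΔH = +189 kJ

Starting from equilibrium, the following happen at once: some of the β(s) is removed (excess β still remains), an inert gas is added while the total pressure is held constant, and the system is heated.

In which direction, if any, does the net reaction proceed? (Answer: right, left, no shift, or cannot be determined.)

right

β is a pure solid; its activity is 1 regardless of amount, so Q is unaffected — no shift from this change.
Adding inert gas at constant total pressure expands the volume and lowers every reacting partial pressure. With Δn_gas = 2 − 0 = +2, Q moves away from K toward the side with fewer gas moles, so the system shifts toward the side with more gas moles — to the right.
The forward reaction is endothermic. Raising T favours the endothermic direction — shift to the right.
Only the nonzero effect(s) matter; the net shift is to the right.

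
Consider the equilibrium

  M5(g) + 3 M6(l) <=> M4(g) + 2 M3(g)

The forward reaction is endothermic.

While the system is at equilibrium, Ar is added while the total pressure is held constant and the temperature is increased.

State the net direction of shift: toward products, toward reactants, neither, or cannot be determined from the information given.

right

Adding inert gas at constant total pressure expands the volume and lowers every reacting partial pressure. With Δn_gas = 3 − 1 = +2, Q moves away from K toward the side with fewer gas moles, so the system shifts toward the side with more gas moles — to the right.
The forward reaction is endothermic. Raising T favours the endothermic direction — shift to the right.
All effects act in the same direction — net shift to the right.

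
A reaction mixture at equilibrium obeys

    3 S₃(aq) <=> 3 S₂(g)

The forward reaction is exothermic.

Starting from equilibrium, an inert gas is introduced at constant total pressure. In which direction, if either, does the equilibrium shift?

Adding inert gas at constant total pressure expands the volume and lowers every reacting partial pressure. With Δn_gas = 3 − 0 = +3, Q moves away from K toward the side with fewer gas moles, so the system shifts toward the side with more gas moles — to the right.

right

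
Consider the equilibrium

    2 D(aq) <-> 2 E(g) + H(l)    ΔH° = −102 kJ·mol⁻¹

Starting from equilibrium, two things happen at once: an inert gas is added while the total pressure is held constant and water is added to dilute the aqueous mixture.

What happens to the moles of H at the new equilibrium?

Adding inert gas at constant total pressure expands the volume and lowers every reacting partial pressure. With Δn_gas = 2 − 0 = +2, Q moves away from K toward the side with fewer gas moles, so the system shifts toward the side with more gas moles — to the right.
Dilution lowers every aqueous concentration by the same factor. Δn_aq = 0 − 2 = -2, so the system shifts toward the side with more dissolved moles — to the left.
The two effects oppose each other, so the net shift — and hence the change in H — cannot be determined from the given information.

cannot be determined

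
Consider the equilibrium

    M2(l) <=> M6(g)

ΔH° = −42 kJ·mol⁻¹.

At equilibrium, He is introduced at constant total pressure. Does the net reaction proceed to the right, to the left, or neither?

right

Adding inert gas at constant total pressure expands the volume and lowers every reacting partial pressure. With Δn_gas = 1 − 0 = +1, Q moves away from K toward the side with fewer gas moles, so the system shifts toward the side with more gas moles — to the right.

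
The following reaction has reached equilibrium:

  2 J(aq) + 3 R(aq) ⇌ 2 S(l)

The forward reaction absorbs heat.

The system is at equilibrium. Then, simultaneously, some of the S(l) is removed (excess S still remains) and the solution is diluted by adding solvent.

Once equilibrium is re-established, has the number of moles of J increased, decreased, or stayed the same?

S is a pure liquid; its activity is 1 regardless of amount, so Q is unaffected — no shift from this change.
Dilution lowers every aqueous concentration by the same factor. Δn_aq = 0 − 5 = -5, so the system shifts toward the side with more dissolved moles — to the left.
The net shift is to the left. J is a reactant, so its amount increases.

increases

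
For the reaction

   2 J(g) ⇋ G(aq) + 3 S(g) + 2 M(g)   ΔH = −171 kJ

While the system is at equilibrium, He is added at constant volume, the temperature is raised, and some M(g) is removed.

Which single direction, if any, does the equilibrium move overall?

cannot be determined

At constant volume, adding an inert gas leaves every reacting species' partial pressure unchanged, so Q is unchanged — no shift from this change.
The forward reaction is exothermic. Raising T favours the endothermic direction — shift to the left.
Removing M (g), a product, drives the reaction to the right.
The individual effects push in opposite directions; without quantitative information the net direction cannot be determined.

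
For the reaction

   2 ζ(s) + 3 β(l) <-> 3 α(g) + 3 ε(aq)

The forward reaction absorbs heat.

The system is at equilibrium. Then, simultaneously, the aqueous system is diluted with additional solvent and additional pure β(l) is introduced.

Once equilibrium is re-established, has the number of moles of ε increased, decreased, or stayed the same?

increases

Dilution lowers every aqueous concentration by the same factor. Δn_aq = 3 − 0 = +3, so the system shifts toward the side with more dissolved moles — to the right.
β is a pure liquid; its activity is 1 regardless of amount, so Q is unaffected — no shift from this change.
The net shift is to the right. ε is a product, so its amount increases.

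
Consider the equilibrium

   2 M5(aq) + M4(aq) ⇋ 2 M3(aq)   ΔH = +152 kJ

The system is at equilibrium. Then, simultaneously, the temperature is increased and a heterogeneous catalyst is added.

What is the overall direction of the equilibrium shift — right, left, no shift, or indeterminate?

The forward reaction is endothermic. Raising T favours the endothermic direction — shift to the right.
A catalyst speeds both forward and reverse rates equally; it changes neither Q nor K — no shift from this change.
Only the nonzero effect(s) matter; the net shift is to the right.

right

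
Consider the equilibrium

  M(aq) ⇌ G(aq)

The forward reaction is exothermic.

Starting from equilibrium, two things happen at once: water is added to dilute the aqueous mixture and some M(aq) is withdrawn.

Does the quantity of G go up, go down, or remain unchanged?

decreases

Dilution scales every aqueous concentration by the same factor. Δn_aq = 1 − 1 = 0, so Q is unchanged — no shift.
Removing M (aq), a reactant, drives the reaction to the left.
The net shift is to the left. G is a product, so its amount decreases.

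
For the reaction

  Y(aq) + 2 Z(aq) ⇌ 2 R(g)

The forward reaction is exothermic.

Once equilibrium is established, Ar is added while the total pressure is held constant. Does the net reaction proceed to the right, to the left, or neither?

Adding inert gas at constant total pressure expands the volume and lowers every reacting partial pressure. With Δn_gas = 2 − 0 = +2, Q moves away from K toward the side with fewer gas moles, so the system shifts toward the side with more gas moles — to the right.

right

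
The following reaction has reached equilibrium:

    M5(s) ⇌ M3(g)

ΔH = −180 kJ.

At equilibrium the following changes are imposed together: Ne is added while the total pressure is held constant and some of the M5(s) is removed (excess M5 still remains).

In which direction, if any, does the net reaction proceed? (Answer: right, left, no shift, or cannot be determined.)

right

Adding inert gas at constant total pressure expands the volume and lowers every reacting partial pressure. With Δn_gas = 1 − 0 = +1, Q moves away from K toward the side with fewer gas moles, so the system shifts toward the side with more gas moles — to the right.
M5 is a pure solid; its activity is 1 regardless of amount, so Q is unaffected — no shift from this change.
Only the nonzero effect(s) matter; the net shift is to the right.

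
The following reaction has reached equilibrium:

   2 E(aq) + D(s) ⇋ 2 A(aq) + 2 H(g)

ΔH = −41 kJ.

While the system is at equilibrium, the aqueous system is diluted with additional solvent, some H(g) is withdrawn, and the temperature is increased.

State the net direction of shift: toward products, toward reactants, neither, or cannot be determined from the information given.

Dilution scales every aqueous concentration by the same factor. Δn_aq = 2 − 2 = 0, so Q is unchanged — no shift.
Removing H (g), a product, drives the reaction to the right.
The forward reaction is exothermic. Raising T favours the endothermic direction — shift to the left.
The individual effects push in opposite directions; without quantitative information the net direction cannot be determined.

cannot be determined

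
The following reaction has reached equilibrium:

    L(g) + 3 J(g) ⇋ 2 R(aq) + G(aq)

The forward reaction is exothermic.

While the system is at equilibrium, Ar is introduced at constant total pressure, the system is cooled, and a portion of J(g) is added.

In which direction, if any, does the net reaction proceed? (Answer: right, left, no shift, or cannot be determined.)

cannot be determined

Adding inert gas at constant total pressure expands the volume and lowers every reacting partial pressure. With Δn_gas = 0 − 4 = -4, Q moves away from K toward the side with fewer gas moles, so the system shifts toward the side with more gas moles — to the left.
The forward reaction is exothermic. Lowering T favours the exothermic direction — shift to the right.
Adding J (g), a reactant, drives the reaction to the right.
The individual effects push in opposite directions; without quantitative information the net direction cannot be determined.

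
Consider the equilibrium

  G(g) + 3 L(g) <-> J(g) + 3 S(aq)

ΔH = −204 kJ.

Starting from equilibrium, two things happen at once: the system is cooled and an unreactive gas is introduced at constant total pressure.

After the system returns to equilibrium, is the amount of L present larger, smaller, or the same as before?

cannot be determined

The forward reaction is exothermic. Lowering T favours the exothermic direction — shift to the right.
Adding inert gas at constant total pressure expands the volume and lowers every reacting partial pressure. With Δn_gas = 1 − 4 = -3, Q moves away from K toward the side with fewer gas moles, so the system shifts toward the side with more gas moles — to the left.
The two effects oppose each other, so the net shift — and hence the change in L — cannot be determined from the given information.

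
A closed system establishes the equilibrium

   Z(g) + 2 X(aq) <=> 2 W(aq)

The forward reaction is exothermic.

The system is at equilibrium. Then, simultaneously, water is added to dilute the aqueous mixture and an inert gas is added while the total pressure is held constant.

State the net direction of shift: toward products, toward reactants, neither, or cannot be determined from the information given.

Dilution scales every aqueous concentration by the same factor. Δn_aq = 2 − 2 = 0, so Q is unchanged — no shift.
Adding inert gas at constant total pressure expands the volume and lowers every reacting partial pressure. With Δn_gas = 0 − 1 = -1, Q moves away from K toward the side with fewer gas moles, so the system shifts toward the side with more gas moles — to the left.
Only the nonzero effect(s) matter; the net shift is to the left.

left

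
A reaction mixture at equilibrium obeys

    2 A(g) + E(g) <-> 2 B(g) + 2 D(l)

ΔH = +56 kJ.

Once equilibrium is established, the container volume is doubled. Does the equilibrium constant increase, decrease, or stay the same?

unchanged

The equilibrium constant depends only on temperature. This perturbation may move the position of equilibrium, but since T is unchanged, K itself is unchanged.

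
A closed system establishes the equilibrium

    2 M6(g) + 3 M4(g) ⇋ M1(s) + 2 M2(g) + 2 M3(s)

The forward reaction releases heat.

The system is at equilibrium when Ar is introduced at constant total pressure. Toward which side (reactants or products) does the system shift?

left

Adding inert gas at constant total pressure expands the volume and lowers every reacting partial pressure. With Δn_gas = 2 − 5 = -3, Q moves away from K toward the side with fewer gas moles, so the system shifts toward the side with more gas moles — to the left.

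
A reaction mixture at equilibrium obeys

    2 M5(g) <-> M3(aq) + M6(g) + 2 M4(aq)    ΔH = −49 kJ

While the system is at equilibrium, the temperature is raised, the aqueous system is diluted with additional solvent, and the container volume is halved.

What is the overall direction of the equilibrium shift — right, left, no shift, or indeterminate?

The forward reaction is exothermic. Raising T favours the endothermic direction — shift to the left.
Dilution lowers every aqueous concentration by the same factor. Δn_aq = 3 − 0 = +3, so the system shifts toward the side with more dissolved moles — to the right.
Gas moles: reactants 2, products 1 (Δn_gas = -1). Compression shifts the system toward the side with fewer moles of gas — to the right.
The individual effects push in opposite directions; without quantitative information the net direction cannot be determined.

cannot be determined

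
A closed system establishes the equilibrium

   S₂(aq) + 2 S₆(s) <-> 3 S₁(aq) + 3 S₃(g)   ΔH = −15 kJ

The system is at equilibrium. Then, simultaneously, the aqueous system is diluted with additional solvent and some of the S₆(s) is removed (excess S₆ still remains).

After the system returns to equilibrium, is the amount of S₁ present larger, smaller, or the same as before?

increases

Dilution lowers every aqueous concentration by the same factor. Δn_aq = 3 − 1 = +2, so the system shifts toward the side with more dissolved moles — to the right.
S₆ is a pure solid; its activity is 1 regardless of amount, so Q is unaffected — no shift from this change.
The net shift is to the right. S₁ is a product, so its amount increases.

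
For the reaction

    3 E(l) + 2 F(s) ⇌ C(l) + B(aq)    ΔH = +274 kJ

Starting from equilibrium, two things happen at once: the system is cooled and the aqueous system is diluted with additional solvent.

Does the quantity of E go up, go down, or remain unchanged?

cannot be determined

The forward reaction is endothermic. Lowering T favours the exothermic direction — shift to the left.
Dilution lowers every aqueous concentration by the same factor. Δn_aq = 1 − 0 = +1, so the system shifts toward the side with more dissolved moles — to the right.
The two effects oppose each other, so the net shift — and hence the change in E — cannot be determined from the given information.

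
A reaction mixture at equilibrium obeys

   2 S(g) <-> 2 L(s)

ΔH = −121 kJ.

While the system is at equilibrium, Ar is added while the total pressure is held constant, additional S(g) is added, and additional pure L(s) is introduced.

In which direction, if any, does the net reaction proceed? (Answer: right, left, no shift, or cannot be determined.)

Adding inert gas at constant total pressure expands the volume and lowers every reacting partial pressure. With Δn_gas = 0 − 2 = -2, Q moves away from K toward the side with fewer gas moles, so the system shifts toward the side with more gas moles — to the left.
Adding S (g), a reactant, drives the reaction to the right.
L is a pure solid; its activity is 1 regardless of amount, so Q is unaffected — no shift from this change.
The individual effects push in opposite directions; without quantitative information the net direction cannot be determined.

cannot be determined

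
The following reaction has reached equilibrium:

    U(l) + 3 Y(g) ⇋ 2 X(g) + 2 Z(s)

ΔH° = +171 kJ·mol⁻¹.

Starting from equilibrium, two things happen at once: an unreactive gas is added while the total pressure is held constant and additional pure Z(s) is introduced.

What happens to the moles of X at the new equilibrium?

Adding inert gas at constant total pressure expands the volume and lowers every reacting partial pressure. With Δn_gas = 2 − 3 = -1, Q moves away from K toward the side with fewer gas moles, so the system shifts toward the side with more gas moles — to the left.
Z is a pure solid; its activity is 1 regardless of amount, so Q is unaffected — no shift from this change.
The net shift is to the left. X is a product, so its amount decreases.

decreases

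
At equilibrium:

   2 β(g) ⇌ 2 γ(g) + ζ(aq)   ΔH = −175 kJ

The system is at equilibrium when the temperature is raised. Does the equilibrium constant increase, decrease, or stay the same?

decreases

K depends on temperature via the van 't Hoff relation. The forward reaction is exothermic, so raising T decreases K.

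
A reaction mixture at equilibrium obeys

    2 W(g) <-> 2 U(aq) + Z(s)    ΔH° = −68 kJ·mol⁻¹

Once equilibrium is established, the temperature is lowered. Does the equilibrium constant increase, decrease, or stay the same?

K depends on temperature via the van 't Hoff relation. The forward reaction is exothermic, so lowering T increases K.

increases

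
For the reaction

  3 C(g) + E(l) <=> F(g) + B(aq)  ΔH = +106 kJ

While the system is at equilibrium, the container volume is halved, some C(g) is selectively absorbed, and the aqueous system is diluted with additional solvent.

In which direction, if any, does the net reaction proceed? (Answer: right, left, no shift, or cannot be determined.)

cannot be determined

Gas moles: reactants 3, products 1 (Δn_gas = -2). Compression shifts the system toward the side with fewer moles of gas — to the right.
Removing C (g), a reactant, drives the reaction to the left.
Dilution lowers every aqueous concentration by the same factor. Δn_aq = 1 − 0 = +1, so the system shifts toward the side with more dissolved moles — to the right.
The individual effects push in opposite directions; without quantitative information the net direction cannot be determined.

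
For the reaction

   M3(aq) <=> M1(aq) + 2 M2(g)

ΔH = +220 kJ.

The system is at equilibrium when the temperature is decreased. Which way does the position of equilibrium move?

left

The forward reaction is endothermic. Lowering T favours the exothermic direction — shift to the left.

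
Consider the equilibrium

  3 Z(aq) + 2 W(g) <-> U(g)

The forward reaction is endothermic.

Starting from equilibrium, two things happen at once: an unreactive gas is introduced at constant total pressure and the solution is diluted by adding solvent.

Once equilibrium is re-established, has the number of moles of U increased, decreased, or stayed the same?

decreases

Adding inert gas at constant total pressure expands the volume and lowers every reacting partial pressure. With Δn_gas = 1 − 2 = -1, Q moves away from K toward the side with fewer gas moles, so the system shifts toward the side with more gas moles — to the left.
Dilution lowers every aqueous concentration by the same factor. Δn_aq = 0 − 3 = -3, so the system shifts toward the side with more dissolved moles — to the left.
The net shift is to the left. U is a product, so its amount decreases.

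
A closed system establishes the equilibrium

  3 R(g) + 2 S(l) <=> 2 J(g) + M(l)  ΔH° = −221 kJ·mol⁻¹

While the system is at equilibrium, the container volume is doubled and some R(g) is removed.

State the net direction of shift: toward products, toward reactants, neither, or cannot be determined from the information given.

Gas moles: reactants 3, products 2 (Δn_gas = -1). Expansion shifts the system toward the side with more moles of gas — to the left.
Removing R (g), a reactant, drives the reaction to the left.
All effects act in the same direction — net shift to the left.

left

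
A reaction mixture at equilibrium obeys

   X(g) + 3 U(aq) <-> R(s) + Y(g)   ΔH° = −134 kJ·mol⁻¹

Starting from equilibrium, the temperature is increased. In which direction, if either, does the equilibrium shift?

The forward reaction is exothermic. Raising T favours the endothermic direction — shift to the left.

left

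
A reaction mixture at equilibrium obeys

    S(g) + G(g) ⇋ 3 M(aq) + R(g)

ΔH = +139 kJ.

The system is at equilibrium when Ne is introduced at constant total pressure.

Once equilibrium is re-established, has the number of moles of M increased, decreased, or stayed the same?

Adding inert gas at constant total pressure expands the volume and lowers every reacting partial pressure. With Δn_gas = 1 − 2 = -1, Q moves away from K toward the side with fewer gas moles, so the system shifts toward the side with more gas moles — to the left.
The net shift is to the left. M is a product, so its amount decreases.

decreases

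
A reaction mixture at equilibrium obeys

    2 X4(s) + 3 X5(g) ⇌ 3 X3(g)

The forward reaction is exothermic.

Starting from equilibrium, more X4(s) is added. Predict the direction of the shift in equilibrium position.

X4 is a pure solid; its activity is 1 regardless of amount, so Q is unaffected — no shift from this change.

no shift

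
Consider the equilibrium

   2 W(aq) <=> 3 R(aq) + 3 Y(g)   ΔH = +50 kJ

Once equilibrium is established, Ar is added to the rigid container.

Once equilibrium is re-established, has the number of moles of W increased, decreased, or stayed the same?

At constant volume, adding an inert gas leaves every reacting species' partial pressure unchanged, so Q is unchanged — no shift from this change.
No net shift occurs, so the amount of W is unchanged.

unchanged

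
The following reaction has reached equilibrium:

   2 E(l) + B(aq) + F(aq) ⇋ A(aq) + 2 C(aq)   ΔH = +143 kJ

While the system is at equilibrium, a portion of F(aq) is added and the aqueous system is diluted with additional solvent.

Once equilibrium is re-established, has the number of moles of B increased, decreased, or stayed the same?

Adding F (aq), a reactant, drives the reaction to the right.
Dilution lowers every aqueous concentration by the same factor. Δn_aq = 3 − 2 = +1, so the system shifts toward the side with more dissolved moles — to the right.
The net shift is to the right. B is a reactant, so its amount decreases.

decreases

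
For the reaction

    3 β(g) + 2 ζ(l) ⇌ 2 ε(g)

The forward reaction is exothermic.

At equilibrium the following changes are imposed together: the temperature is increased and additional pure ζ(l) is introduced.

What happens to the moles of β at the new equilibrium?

The forward reaction is exothermic. Raising T favours the endothermic direction — shift to the left.
ζ is a pure liquid; its activity is 1 regardless of amount, so Q is unaffected — no shift from this change.
The net shift is to the left. β is a reactant, so its amount increases.

increases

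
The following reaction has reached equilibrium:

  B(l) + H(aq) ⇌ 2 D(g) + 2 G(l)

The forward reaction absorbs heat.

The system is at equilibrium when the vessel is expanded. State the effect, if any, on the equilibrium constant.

The equilibrium constant depends only on temperature. This perturbation may move the position of equilibrium, but since T is unchanged, K itself is unchanged.

unchanged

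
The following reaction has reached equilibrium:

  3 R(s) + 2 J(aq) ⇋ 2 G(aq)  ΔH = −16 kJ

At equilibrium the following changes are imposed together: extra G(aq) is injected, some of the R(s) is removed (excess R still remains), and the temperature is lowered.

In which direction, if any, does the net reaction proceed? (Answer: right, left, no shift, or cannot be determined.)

Adding G (aq), a product, drives the reaction to the left.
R is a pure solid; its activity is 1 regardless of amount, so Q is unaffected — no shift from this change.
The forward reaction is exothermic. Lowering T favours the exothermic direction — shift to the right.
The individual effects push in opposite directions; without quantitative information the net direction cannot be determined.

cannot be determined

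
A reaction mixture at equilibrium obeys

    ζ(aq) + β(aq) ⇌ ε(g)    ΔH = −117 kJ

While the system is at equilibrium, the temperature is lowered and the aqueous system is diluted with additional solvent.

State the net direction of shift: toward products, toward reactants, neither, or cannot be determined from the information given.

The forward reaction is exothermic. Lowering T favours the exothermic direction — shift to the right.
Dilution lowers every aqueous concentration by the same factor. Δn_aq = 0 − 2 = -2, so the system shifts toward the side with more dissolved moles — to the left.
The individual effects push in opposite directions; without quantitative information the net direction cannot be determined.

cannot be determined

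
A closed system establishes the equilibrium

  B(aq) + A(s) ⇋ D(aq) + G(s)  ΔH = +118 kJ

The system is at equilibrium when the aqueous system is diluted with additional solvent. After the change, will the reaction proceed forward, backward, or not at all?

no shift

Dilution scales every aqueous concentration by the same factor. Δn_aq = 1 − 1 = 0, so Q is unchanged — no shift.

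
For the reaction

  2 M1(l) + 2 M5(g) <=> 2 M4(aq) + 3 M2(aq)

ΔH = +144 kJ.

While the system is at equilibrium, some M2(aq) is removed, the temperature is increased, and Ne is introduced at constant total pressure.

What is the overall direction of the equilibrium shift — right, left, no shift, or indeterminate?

cannot be determined

Removing M2 (aq), a product, drives the reaction to the right.
The forward reaction is endothermic. Raising T favours the endothermic direction — shift to the right.
Adding inert gas at constant total pressure expands the volume and lowers every reacting partial pressure. With Δn_gas = 0 − 2 = -2, Q moves away from K toward the side with fewer gas moles, so the system shifts toward the side with more gas moles — to the left.
The individual effects push in opposite directions; without quantitative information the net direction cannot be determined.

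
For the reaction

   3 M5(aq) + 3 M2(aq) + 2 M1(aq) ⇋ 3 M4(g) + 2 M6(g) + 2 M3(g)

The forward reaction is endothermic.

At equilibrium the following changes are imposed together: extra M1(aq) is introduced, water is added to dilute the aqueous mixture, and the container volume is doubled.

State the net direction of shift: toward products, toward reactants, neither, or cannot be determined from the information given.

cannot be determined

Adding M1 (aq), a reactant, drives the reaction to the right.
Dilution lowers every aqueous concentration by the same factor. Δn_aq = 0 − 8 = -8, so the system shifts toward the side with more dissolved moles — to the left.
Gas moles: reactants 0, products 7 (Δn_gas = +7). Expansion shifts the system toward the side with more moles of gas — to the right.
The individual effects push in opposite directions; without quantitative information the net direction cannot be determined.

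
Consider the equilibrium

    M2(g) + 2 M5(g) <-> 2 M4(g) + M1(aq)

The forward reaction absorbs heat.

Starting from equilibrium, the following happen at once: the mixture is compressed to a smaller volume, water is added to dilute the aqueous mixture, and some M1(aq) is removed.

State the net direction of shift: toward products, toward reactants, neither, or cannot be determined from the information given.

right

Gas moles: reactants 3, products 2 (Δn_gas = -1). Compression shifts the system toward the side with fewer moles of gas — to the right.
Dilution lowers every aqueous concentration by the same factor. Δn_aq = 1 − 0 = +1, so the system shifts toward the side with more dissolved moles — to the right.
Removing M1 (aq), a product, drives the reaction to the right.
All effects act in the same direction — net shift to the right.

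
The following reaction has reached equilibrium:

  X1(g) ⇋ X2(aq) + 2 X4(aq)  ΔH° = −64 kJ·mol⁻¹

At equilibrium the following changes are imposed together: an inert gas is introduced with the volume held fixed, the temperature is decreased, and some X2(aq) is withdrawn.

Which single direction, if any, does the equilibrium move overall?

right

At constant volume, adding an inert gas leaves every reacting species' partial pressure unchanged, so Q is unchanged — no shift from this change.
The forward reaction is exothermic. Lowering T favours the exothermic direction — shift to the right.
Removing X2 (aq), a product, drives the reaction to the right.
Only the nonzero effect(s) matter; the net shift is to the right.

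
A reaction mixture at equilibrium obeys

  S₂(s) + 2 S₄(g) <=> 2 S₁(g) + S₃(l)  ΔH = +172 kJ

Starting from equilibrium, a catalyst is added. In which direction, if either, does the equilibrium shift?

no shift

A catalyst speeds both forward and reverse rates equally; it changes neither Q nor K — no shift from this change.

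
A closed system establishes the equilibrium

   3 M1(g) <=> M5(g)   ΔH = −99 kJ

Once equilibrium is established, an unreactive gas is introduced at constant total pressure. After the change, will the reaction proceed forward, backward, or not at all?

left

Adding inert gas at constant total pressure expands the volume and lowers every reacting partial pressure. With Δn_gas = 1 − 3 = -2, Q moves away from K toward the side with fewer gas moles, so the system shifts toward the side with more gas moles — to the left.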